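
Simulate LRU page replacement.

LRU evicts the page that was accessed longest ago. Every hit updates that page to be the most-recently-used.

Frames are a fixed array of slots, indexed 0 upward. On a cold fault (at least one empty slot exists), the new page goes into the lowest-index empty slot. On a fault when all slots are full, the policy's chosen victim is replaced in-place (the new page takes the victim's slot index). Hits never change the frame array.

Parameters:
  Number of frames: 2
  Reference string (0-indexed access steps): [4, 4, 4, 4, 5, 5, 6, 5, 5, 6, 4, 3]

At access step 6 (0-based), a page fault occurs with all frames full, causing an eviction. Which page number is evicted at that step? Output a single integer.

Step 0: ref 4 -> FAULT, frames=[4,-]
Step 1: ref 4 -> HIT, frames=[4,-]
Step 2: ref 4 -> HIT, frames=[4,-]
Step 3: ref 4 -> HIT, frames=[4,-]
Step 4: ref 5 -> FAULT, frames=[4,5]
Step 5: ref 5 -> HIT, frames=[4,5]
Step 6: ref 6 -> FAULT, evict 4, frames=[6,5]
At step 6: evicted page 4

Answer: 4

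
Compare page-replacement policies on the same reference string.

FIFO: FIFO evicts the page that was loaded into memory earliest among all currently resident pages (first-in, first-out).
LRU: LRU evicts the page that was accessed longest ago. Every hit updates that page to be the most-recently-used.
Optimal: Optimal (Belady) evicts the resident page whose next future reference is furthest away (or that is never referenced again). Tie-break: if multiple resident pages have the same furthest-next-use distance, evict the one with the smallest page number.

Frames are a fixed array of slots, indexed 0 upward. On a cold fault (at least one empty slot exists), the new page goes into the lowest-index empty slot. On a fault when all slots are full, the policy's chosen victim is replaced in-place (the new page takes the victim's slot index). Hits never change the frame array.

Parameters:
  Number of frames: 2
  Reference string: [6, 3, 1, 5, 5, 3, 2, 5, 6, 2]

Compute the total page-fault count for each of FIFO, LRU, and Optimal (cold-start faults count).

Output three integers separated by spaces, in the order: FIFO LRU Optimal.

Answer: 9 9 6

Derivation:
--- FIFO ---
  step 0: ref 6 -> FAULT, frames=[6,-] (faults so far: 1)
  step 1: ref 3 -> FAULT, frames=[6,3] (faults so far: 2)
  step 2: ref 1 -> FAULT, evict 6, frames=[1,3] (faults so far: 3)
  step 3: ref 5 -> FAULT, evict 3, frames=[1,5] (faults so far: 4)
  step 4: ref 5 -> HIT, frames=[1,5] (faults so far: 4)
  step 5: ref 3 -> FAULT, evict 1, frames=[3,5] (faults so far: 5)
  step 6: ref 2 -> FAULT, evict 5, frames=[3,2] (faults so far: 6)
  step 7: ref 5 -> FAULT, evict 3, frames=[5,2] (faults so far: 7)
  step 8: ref 6 -> FAULT, evict 2, frames=[5,6] (faults so far: 8)
  step 9: ref 2 -> FAULT, evict 5, frames=[2,6] (faults so far: 9)
  FIFO total faults: 9
--- LRU ---
  step 0: ref 6 -> FAULT, frames=[6,-] (faults so far: 1)
  step 1: ref 3 -> FAULT, frames=[6,3] (faults so far: 2)
  step 2: ref 1 -> FAULT, evict 6, frames=[1,3] (faults so far: 3)
  step 3: ref 5 -> FAULT, evict 3, frames=[1,5] (faults so far: 4)
  step 4: ref 5 -> HIT, frames=[1,5] (faults so far: 4)
  step 5: ref 3 -> FAULT, evict 1, frames=[3,5] (faults so far: 5)
  step 6: ref 2 -> FAULT, evict 5, frames=[3,2] (faults so far: 6)
  step 7: ref 5 -> FAULT, evict 3, frames=[5,2] (faults so far: 7)
  step 8: ref 6 -> FAULT, evict 2, frames=[5,6] (faults so far: 8)
  step 9: ref 2 -> FAULT, evict 5, frames=[2,6] (faults so far: 9)
  LRU total faults: 9
--- Optimal ---
  step 0: ref 6 -> FAULT, frames=[6,-] (faults so far: 1)
  step 1: ref 3 -> FAULT, frames=[6,3] (faults so far: 2)
  step 2: ref 1 -> FAULT, evict 6, frames=[1,3] (faults so far: 3)
  step 3: ref 5 -> FAULT, evict 1, frames=[5,3] (faults so far: 4)
  step 4: ref 5 -> HIT, frames=[5,3] (faults so far: 4)
  step 5: ref 3 -> HIT, frames=[5,3] (faults so far: 4)
  step 6: ref 2 -> FAULT, evict 3, frames=[5,2] (faults so far: 5)
  step 7: ref 5 -> HIT, frames=[5,2] (faults so far: 5)
  step 8: ref 6 -> FAULT, evict 5, frames=[6,2] (faults so far: 6)
  step 9: ref 2 -> HIT, frames=[6,2] (faults so far: 6)
  Optimal total faults: 6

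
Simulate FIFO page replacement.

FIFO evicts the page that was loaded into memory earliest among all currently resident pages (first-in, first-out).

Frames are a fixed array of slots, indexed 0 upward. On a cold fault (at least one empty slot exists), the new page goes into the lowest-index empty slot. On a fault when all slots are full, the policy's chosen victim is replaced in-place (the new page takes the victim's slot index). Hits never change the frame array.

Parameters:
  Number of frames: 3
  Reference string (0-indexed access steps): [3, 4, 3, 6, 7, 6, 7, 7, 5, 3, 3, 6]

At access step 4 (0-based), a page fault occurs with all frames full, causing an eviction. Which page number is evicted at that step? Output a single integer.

Step 0: ref 3 -> FAULT, frames=[3,-,-]
Step 1: ref 4 -> FAULT, frames=[3,4,-]
Step 2: ref 3 -> HIT, frames=[3,4,-]
Step 3: ref 6 -> FAULT, frames=[3,4,6]
Step 4: ref 7 -> FAULT, evict 3, frames=[7,4,6]
At step 4: evicted page 3

Answer: 3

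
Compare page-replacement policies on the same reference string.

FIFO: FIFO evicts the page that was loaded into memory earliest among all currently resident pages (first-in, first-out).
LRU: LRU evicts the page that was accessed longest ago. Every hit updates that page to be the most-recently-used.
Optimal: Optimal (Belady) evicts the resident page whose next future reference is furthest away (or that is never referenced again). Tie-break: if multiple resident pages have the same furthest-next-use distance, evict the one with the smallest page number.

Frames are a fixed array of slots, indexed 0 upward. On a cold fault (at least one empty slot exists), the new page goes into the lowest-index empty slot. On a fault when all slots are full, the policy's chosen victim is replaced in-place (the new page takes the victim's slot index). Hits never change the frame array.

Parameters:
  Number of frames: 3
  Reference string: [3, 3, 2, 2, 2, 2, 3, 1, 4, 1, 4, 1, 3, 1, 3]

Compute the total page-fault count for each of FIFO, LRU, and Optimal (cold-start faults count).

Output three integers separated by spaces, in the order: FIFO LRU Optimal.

--- FIFO ---
  step 0: ref 3 -> FAULT, frames=[3,-,-] (faults so far: 1)
  step 1: ref 3 -> HIT, frames=[3,-,-] (faults so far: 1)
  step 2: ref 2 -> FAULT, frames=[3,2,-] (faults so far: 2)
  step 3: ref 2 -> HIT, frames=[3,2,-] (faults so far: 2)
  step 4: ref 2 -> HIT, frames=[3,2,-] (faults so far: 2)
  step 5: ref 2 -> HIT, frames=[3,2,-] (faults so far: 2)
  step 6: ref 3 -> HIT, frames=[3,2,-] (faults so far: 2)
  step 7: ref 1 -> FAULT, frames=[3,2,1] (faults so far: 3)
  step 8: ref 4 -> FAULT, evict 3, frames=[4,2,1] (faults so far: 4)
  step 9: ref 1 -> HIT, frames=[4,2,1] (faults so far: 4)
  step 10: ref 4 -> HIT, frames=[4,2,1] (faults so far: 4)
  step 11: ref 1 -> HIT, frames=[4,2,1] (faults so far: 4)
  step 12: ref 3 -> FAULT, evict 2, frames=[4,3,1] (faults so far: 5)
  step 13: ref 1 -> HIT, frames=[4,3,1] (faults so far: 5)
  step 14: ref 3 -> HIT, frames=[4,3,1] (faults so far: 5)
  FIFO total faults: 5
--- LRU ---
  step 0: ref 3 -> FAULT, frames=[3,-,-] (faults so far: 1)
  step 1: ref 3 -> HIT, frames=[3,-,-] (faults so far: 1)
  step 2: ref 2 -> FAULT, frames=[3,2,-] (faults so far: 2)
  step 3: ref 2 -> HIT, frames=[3,2,-] (faults so far: 2)
  step 4: ref 2 -> HIT, frames=[3,2,-] (faults so far: 2)
  step 5: ref 2 -> HIT, frames=[3,2,-] (faults so far: 2)
  step 6: ref 3 -> HIT, frames=[3,2,-] (faults so far: 2)
  step 7: ref 1 -> FAULT, frames=[3,2,1] (faults so far: 3)
  step 8: ref 4 -> FAULT, evict 2, frames=[3,4,1] (faults so far: 4)
  step 9: ref 1 -> HIT, frames=[3,4,1] (faults so far: 4)
  step 10: ref 4 -> HIT, frames=[3,4,1] (faults so far: 4)
  step 11: ref 1 -> HIT, frames=[3,4,1] (faults so far: 4)
  step 12: ref 3 -> HIT, frames=[3,4,1] (faults so far: 4)
  step 13: ref 1 -> HIT, frames=[3,4,1] (faults so far: 4)
  step 14: ref 3 -> HIT, frames=[3,4,1] (faults so far: 4)
  LRU total faults: 4
--- Optimal ---
  step 0: ref 3 -> FAULT, frames=[3,-,-] (faults so far: 1)
  step 1: ref 3 -> HIT, frames=[3,-,-] (faults so far: 1)
  step 2: ref 2 -> FAULT, frames=[3,2,-] (faults so far: 2)
  step 3: ref 2 -> HIT, frames=[3,2,-] (faults so far: 2)
  step 4: ref 2 -> HIT, frames=[3,2,-] (faults so far: 2)
  step 5: ref 2 -> HIT, frames=[3,2,-] (faults so far: 2)
  step 6: ref 3 -> HIT, frames=[3,2,-] (faults so far: 2)
  step 7: ref 1 -> FAULT, frames=[3,2,1] (faults so far: 3)
  step 8: ref 4 -> FAULT, evict 2, frames=[3,4,1] (faults so far: 4)
  step 9: ref 1 -> HIT, frames=[3,4,1] (faults so far: 4)
  step 10: ref 4 -> HIT, frames=[3,4,1] (faults so far: 4)
  step 11: ref 1 -> HIT, frames=[3,4,1] (faults so far: 4)
  step 12: ref 3 -> HIT, frames=[3,4,1] (faults so far: 4)
  step 13: ref 1 -> HIT, frames=[3,4,1] (faults so far: 4)
  step 14: ref 3 -> HIT, frames=[3,4,1] (faults so far: 4)
  Optimal total faults: 4

Answer: 5 4 4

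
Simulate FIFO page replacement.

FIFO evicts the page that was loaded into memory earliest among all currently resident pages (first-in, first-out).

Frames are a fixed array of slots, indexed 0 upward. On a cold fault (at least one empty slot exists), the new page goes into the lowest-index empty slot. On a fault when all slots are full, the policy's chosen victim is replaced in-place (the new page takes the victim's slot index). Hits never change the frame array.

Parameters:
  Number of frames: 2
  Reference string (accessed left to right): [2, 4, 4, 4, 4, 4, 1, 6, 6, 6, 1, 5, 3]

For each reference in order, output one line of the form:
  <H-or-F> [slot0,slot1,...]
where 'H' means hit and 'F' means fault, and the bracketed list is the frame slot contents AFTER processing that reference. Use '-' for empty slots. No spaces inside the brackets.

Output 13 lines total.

F [2,-]
F [2,4]
H [2,4]
H [2,4]
H [2,4]
H [2,4]
F [1,4]
F [1,6]
H [1,6]
H [1,6]
H [1,6]
F [5,6]
F [5,3]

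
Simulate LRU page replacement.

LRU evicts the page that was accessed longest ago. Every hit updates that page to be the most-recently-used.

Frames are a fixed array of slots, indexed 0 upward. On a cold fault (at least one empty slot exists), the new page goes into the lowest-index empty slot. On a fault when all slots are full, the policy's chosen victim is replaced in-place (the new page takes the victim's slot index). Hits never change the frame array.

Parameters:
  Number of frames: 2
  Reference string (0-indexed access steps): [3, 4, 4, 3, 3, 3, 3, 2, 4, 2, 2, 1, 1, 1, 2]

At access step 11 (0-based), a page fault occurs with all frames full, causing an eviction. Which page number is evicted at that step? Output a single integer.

Step 0: ref 3 -> FAULT, frames=[3,-]
Step 1: ref 4 -> FAULT, frames=[3,4]
Step 2: ref 4 -> HIT, frames=[3,4]
Step 3: ref 3 -> HIT, frames=[3,4]
Step 4: ref 3 -> HIT, frames=[3,4]
Step 5: ref 3 -> HIT, frames=[3,4]
Step 6: ref 3 -> HIT, frames=[3,4]
Step 7: ref 2 -> FAULT, evict 4, frames=[3,2]
Step 8: ref 4 -> FAULT, evict 3, frames=[4,2]
Step 9: ref 2 -> HIT, frames=[4,2]
Step 10: ref 2 -> HIT, frames=[4,2]
Step 11: ref 1 -> FAULT, evict 4, frames=[1,2]
At step 11: evicted page 4

Answer: 4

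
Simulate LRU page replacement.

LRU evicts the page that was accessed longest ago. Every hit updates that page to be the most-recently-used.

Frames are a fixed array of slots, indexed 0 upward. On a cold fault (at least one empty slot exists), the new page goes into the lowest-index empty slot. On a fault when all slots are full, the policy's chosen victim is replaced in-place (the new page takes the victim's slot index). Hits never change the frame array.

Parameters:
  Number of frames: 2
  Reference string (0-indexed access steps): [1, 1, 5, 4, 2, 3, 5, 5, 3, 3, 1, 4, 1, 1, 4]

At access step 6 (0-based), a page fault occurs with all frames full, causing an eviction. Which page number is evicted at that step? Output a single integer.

Answer: 2

Derivation:
Step 0: ref 1 -> FAULT, frames=[1,-]
Step 1: ref 1 -> HIT, frames=[1,-]
Step 2: ref 5 -> FAULT, frames=[1,5]
Step 3: ref 4 -> FAULT, evict 1, frames=[4,5]
Step 4: ref 2 -> FAULT, evict 5, frames=[4,2]
Step 5: ref 3 -> FAULT, evict 4, frames=[3,2]
Step 6: ref 5 -> FAULT, evict 2, frames=[3,5]
At step 6: evicted page 2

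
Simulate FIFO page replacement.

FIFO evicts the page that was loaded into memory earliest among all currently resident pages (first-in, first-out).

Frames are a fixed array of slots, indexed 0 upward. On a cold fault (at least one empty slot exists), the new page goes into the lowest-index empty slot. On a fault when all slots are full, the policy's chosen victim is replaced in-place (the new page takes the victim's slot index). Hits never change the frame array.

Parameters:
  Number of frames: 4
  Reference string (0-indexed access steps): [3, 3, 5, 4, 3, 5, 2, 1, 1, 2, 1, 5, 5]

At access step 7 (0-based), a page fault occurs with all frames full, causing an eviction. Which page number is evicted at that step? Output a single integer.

Answer: 3

Derivation:
Step 0: ref 3 -> FAULT, frames=[3,-,-,-]
Step 1: ref 3 -> HIT, frames=[3,-,-,-]
Step 2: ref 5 -> FAULT, frames=[3,5,-,-]
Step 3: ref 4 -> FAULT, frames=[3,5,4,-]
Step 4: ref 3 -> HIT, frames=[3,5,4,-]
Step 5: ref 5 -> HIT, frames=[3,5,4,-]
Step 6: ref 2 -> FAULT, frames=[3,5,4,2]
Step 7: ref 1 -> FAULT, evict 3, frames=[1,5,4,2]
At step 7: evicted page 3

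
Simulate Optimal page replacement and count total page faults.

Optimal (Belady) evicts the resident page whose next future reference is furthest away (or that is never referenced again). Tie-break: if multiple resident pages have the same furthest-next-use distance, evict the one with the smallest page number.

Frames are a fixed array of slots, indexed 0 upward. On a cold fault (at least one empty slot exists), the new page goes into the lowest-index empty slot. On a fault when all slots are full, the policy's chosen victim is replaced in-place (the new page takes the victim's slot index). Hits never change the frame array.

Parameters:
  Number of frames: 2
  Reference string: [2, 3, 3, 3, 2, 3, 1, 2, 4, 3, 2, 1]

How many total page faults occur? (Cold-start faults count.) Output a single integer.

Step 0: ref 2 → FAULT, frames=[2,-]
Step 1: ref 3 → FAULT, frames=[2,3]
Step 2: ref 3 → HIT, frames=[2,3]
Step 3: ref 3 → HIT, frames=[2,3]
Step 4: ref 2 → HIT, frames=[2,3]
Step 5: ref 3 → HIT, frames=[2,3]
Step 6: ref 1 → FAULT (evict 3), frames=[2,1]
Step 7: ref 2 → HIT, frames=[2,1]
Step 8: ref 4 → FAULT (evict 1), frames=[2,4]
Step 9: ref 3 → FAULT (evict 4), frames=[2,3]
Step 10: ref 2 → HIT, frames=[2,3]
Step 11: ref 1 → FAULT (evict 2), frames=[1,3]
Total faults: 6

Answer: 6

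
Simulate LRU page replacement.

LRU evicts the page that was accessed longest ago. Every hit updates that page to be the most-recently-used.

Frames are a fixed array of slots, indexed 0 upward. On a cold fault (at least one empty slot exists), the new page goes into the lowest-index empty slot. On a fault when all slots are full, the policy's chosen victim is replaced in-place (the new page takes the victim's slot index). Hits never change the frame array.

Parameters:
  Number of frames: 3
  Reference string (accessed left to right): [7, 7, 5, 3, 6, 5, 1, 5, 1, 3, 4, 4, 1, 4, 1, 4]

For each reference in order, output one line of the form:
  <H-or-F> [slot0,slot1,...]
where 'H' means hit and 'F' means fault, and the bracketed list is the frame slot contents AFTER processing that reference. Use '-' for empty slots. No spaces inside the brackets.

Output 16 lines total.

F [7,-,-]
H [7,-,-]
F [7,5,-]
F [7,5,3]
F [6,5,3]
H [6,5,3]
F [6,5,1]
H [6,5,1]
H [6,5,1]
F [3,5,1]
F [3,4,1]
H [3,4,1]
H [3,4,1]
H [3,4,1]
H [3,4,1]
H [3,4,1]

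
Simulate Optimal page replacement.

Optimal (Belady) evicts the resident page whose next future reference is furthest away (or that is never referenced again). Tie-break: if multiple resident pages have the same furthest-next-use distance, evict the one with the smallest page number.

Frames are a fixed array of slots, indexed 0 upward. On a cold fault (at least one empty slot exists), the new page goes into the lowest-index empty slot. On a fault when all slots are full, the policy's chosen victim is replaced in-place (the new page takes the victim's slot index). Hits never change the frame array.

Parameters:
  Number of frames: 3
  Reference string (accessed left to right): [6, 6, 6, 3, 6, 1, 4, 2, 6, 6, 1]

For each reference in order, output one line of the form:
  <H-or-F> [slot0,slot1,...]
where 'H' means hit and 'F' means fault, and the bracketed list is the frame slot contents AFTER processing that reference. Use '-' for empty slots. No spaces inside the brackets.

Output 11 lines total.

F [6,-,-]
H [6,-,-]
H [6,-,-]
F [6,3,-]
H [6,3,-]
F [6,3,1]
F [6,4,1]
F [6,2,1]
H [6,2,1]
H [6,2,1]
H [6,2,1]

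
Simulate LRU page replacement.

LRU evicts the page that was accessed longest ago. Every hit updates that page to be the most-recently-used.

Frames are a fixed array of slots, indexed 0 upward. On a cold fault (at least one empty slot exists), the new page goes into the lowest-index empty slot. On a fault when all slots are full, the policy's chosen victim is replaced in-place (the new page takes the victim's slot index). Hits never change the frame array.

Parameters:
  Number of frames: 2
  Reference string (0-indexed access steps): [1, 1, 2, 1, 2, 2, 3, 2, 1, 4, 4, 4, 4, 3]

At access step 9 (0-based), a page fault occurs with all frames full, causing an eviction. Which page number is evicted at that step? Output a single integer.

Answer: 2

Derivation:
Step 0: ref 1 -> FAULT, frames=[1,-]
Step 1: ref 1 -> HIT, frames=[1,-]
Step 2: ref 2 -> FAULT, frames=[1,2]
Step 3: ref 1 -> HIT, frames=[1,2]
Step 4: ref 2 -> HIT, frames=[1,2]
Step 5: ref 2 -> HIT, frames=[1,2]
Step 6: ref 3 -> FAULT, evict 1, frames=[3,2]
Step 7: ref 2 -> HIT, frames=[3,2]
Step 8: ref 1 -> FAULT, evict 3, frames=[1,2]
Step 9: ref 4 -> FAULT, evict 2, frames=[1,4]
At step 9: evicted page 2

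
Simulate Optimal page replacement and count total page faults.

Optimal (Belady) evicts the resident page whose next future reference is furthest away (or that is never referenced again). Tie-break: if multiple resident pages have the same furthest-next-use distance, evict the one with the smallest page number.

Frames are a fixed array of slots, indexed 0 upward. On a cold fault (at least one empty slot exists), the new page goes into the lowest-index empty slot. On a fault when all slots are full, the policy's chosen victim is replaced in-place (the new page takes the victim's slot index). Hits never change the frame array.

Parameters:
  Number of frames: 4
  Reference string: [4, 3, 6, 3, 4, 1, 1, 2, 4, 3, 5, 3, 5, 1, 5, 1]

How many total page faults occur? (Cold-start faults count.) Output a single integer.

Answer: 6

Derivation:
Step 0: ref 4 → FAULT, frames=[4,-,-,-]
Step 1: ref 3 → FAULT, frames=[4,3,-,-]
Step 2: ref 6 → FAULT, frames=[4,3,6,-]
Step 3: ref 3 → HIT, frames=[4,3,6,-]
Step 4: ref 4 → HIT, frames=[4,3,6,-]
Step 5: ref 1 → FAULT, frames=[4,3,6,1]
Step 6: ref 1 → HIT, frames=[4,3,6,1]
Step 7: ref 2 → FAULT (evict 6), frames=[4,3,2,1]
Step 8: ref 4 → HIT, frames=[4,3,2,1]
Step 9: ref 3 → HIT, frames=[4,3,2,1]
Step 10: ref 5 → FAULT (evict 2), frames=[4,3,5,1]
Step 11: ref 3 → HIT, frames=[4,3,5,1]
Step 12: ref 5 → HIT, frames=[4,3,5,1]
Step 13: ref 1 → HIT, frames=[4,3,5,1]
Step 14: ref 5 → HIT, frames=[4,3,5,1]
Step 15: ref 1 → HIT, frames=[4,3,5,1]
Total faults: 6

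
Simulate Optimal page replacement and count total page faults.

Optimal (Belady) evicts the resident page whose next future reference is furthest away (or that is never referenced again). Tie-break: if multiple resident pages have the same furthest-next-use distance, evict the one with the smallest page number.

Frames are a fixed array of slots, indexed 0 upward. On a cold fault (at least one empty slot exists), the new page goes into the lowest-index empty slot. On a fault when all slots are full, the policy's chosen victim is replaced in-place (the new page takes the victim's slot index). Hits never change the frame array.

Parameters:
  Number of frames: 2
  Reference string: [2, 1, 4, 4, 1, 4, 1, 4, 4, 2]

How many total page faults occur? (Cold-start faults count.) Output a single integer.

Answer: 4

Derivation:
Step 0: ref 2 → FAULT, frames=[2,-]
Step 1: ref 1 → FAULT, frames=[2,1]
Step 2: ref 4 → FAULT (evict 2), frames=[4,1]
Step 3: ref 4 → HIT, frames=[4,1]
Step 4: ref 1 → HIT, frames=[4,1]
Step 5: ref 4 → HIT, frames=[4,1]
Step 6: ref 1 → HIT, frames=[4,1]
Step 7: ref 4 → HIT, frames=[4,1]
Step 8: ref 4 → HIT, frames=[4,1]
Step 9: ref 2 → FAULT (evict 1), frames=[4,2]
Total faults: 4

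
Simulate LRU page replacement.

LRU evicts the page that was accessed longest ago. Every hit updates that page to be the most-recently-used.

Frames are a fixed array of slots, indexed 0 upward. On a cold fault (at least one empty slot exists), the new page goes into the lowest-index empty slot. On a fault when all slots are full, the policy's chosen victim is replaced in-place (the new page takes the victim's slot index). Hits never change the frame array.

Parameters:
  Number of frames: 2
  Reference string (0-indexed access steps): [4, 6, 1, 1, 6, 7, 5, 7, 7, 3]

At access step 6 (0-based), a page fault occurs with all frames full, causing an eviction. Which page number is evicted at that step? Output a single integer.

Answer: 6

Derivation:
Step 0: ref 4 -> FAULT, frames=[4,-]
Step 1: ref 6 -> FAULT, frames=[4,6]
Step 2: ref 1 -> FAULT, evict 4, frames=[1,6]
Step 3: ref 1 -> HIT, frames=[1,6]
Step 4: ref 6 -> HIT, frames=[1,6]
Step 5: ref 7 -> FAULT, evict 1, frames=[7,6]
Step 6: ref 5 -> FAULT, evict 6, frames=[7,5]
At step 6: evicted page 6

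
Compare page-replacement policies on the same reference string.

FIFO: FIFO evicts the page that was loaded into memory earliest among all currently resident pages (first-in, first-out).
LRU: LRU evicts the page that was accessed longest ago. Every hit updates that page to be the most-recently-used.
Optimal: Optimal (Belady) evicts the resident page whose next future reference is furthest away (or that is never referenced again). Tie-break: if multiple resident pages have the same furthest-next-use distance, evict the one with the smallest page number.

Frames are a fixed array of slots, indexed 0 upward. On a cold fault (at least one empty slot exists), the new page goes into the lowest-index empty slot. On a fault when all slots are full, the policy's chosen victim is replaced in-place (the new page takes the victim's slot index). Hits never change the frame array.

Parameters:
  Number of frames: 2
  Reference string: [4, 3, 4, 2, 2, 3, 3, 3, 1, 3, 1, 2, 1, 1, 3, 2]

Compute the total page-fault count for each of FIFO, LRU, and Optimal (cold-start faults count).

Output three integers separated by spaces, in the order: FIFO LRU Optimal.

--- FIFO ---
  step 0: ref 4 -> FAULT, frames=[4,-] (faults so far: 1)
  step 1: ref 3 -> FAULT, frames=[4,3] (faults so far: 2)
  step 2: ref 4 -> HIT, frames=[4,3] (faults so far: 2)
  step 3: ref 2 -> FAULT, evict 4, frames=[2,3] (faults so far: 3)
  step 4: ref 2 -> HIT, frames=[2,3] (faults so far: 3)
  step 5: ref 3 -> HIT, frames=[2,3] (faults so far: 3)
  step 6: ref 3 -> HIT, frames=[2,3] (faults so far: 3)
  step 7: ref 3 -> HIT, frames=[2,3] (faults so far: 3)
  step 8: ref 1 -> FAULT, evict 3, frames=[2,1] (faults so far: 4)
  step 9: ref 3 -> FAULT, evict 2, frames=[3,1] (faults so far: 5)
  step 10: ref 1 -> HIT, frames=[3,1] (faults so far: 5)
  step 11: ref 2 -> FAULT, evict 1, frames=[3,2] (faults so far: 6)
  step 12: ref 1 -> FAULT, evict 3, frames=[1,2] (faults so far: 7)
  step 13: ref 1 -> HIT, frames=[1,2] (faults so far: 7)
  step 14: ref 3 -> FAULT, evict 2, frames=[1,3] (faults so far: 8)
  step 15: ref 2 -> FAULT, evict 1, frames=[2,3] (faults so far: 9)
  FIFO total faults: 9
--- LRU ---
  step 0: ref 4 -> FAULT, frames=[4,-] (faults so far: 1)
  step 1: ref 3 -> FAULT, frames=[4,3] (faults so far: 2)
  step 2: ref 4 -> HIT, frames=[4,3] (faults so far: 2)
  step 3: ref 2 -> FAULT, evict 3, frames=[4,2] (faults so far: 3)
  step 4: ref 2 -> HIT, frames=[4,2] (faults so far: 3)
  step 5: ref 3 -> FAULT, evict 4, frames=[3,2] (faults so far: 4)
  step 6: ref 3 -> HIT, frames=[3,2] (faults so far: 4)
  step 7: ref 3 -> HIT, frames=[3,2] (faults so far: 4)
  step 8: ref 1 -> FAULT, evict 2, frames=[3,1] (faults so far: 5)
  step 9: ref 3 -> HIT, frames=[3,1] (faults so far: 5)
  step 10: ref 1 -> HIT, frames=[3,1] (faults so far: 5)
  step 11: ref 2 -> FAULT, evict 3, frames=[2,1] (faults so far: 6)
  step 12: ref 1 -> HIT, frames=[2,1] (faults so far: 6)
  step 13: ref 1 -> HIT, frames=[2,1] (faults so far: 6)
  step 14: ref 3 -> FAULT, evict 2, frames=[3,1] (faults so far: 7)
  step 15: ref 2 -> FAULT, evict 1, frames=[3,2] (faults so far: 8)
  LRU total faults: 8
--- Optimal ---
  step 0: ref 4 -> FAULT, frames=[4,-] (faults so far: 1)
  step 1: ref 3 -> FAULT, frames=[4,3] (faults so far: 2)
  step 2: ref 4 -> HIT, frames=[4,3] (faults so far: 2)
  step 3: ref 2 -> FAULT, evict 4, frames=[2,3] (faults so far: 3)
  step 4: ref 2 -> HIT, frames=[2,3] (faults so far: 3)
  step 5: ref 3 -> HIT, frames=[2,3] (faults so far: 3)
  step 6: ref 3 -> HIT, frames=[2,3] (faults so far: 3)
  step 7: ref 3 -> HIT, frames=[2,3] (faults so far: 3)
  step 8: ref 1 -> FAULT, evict 2, frames=[1,3] (faults so far: 4)
  step 9: ref 3 -> HIT, frames=[1,3] (faults so far: 4)
  step 10: ref 1 -> HIT, frames=[1,3] (faults so far: 4)
  step 11: ref 2 -> FAULT, evict 3, frames=[1,2] (faults so far: 5)
  step 12: ref 1 -> HIT, frames=[1,2] (faults so far: 5)
  step 13: ref 1 -> HIT, frames=[1,2] (faults so far: 5)
  step 14: ref 3 -> FAULT, evict 1, frames=[3,2] (faults so far: 6)
  step 15: ref 2 -> HIT, frames=[3,2] (faults so far: 6)
  Optimal total faults: 6

Answer: 9 8 6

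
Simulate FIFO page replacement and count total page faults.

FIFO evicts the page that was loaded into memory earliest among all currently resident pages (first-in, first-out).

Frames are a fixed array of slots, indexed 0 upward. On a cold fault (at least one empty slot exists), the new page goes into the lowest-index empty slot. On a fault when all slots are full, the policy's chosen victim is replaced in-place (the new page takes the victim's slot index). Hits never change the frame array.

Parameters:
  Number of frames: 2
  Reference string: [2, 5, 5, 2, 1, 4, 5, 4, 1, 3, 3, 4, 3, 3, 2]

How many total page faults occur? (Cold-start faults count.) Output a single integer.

Answer: 9

Derivation:
Step 0: ref 2 → FAULT, frames=[2,-]
Step 1: ref 5 → FAULT, frames=[2,5]
Step 2: ref 5 → HIT, frames=[2,5]
Step 3: ref 2 → HIT, frames=[2,5]
Step 4: ref 1 → FAULT (evict 2), frames=[1,5]
Step 5: ref 4 → FAULT (evict 5), frames=[1,4]
Step 6: ref 5 → FAULT (evict 1), frames=[5,4]
Step 7: ref 4 → HIT, frames=[5,4]
Step 8: ref 1 → FAULT (evict 4), frames=[5,1]
Step 9: ref 3 → FAULT (evict 5), frames=[3,1]
Step 10: ref 3 → HIT, frames=[3,1]
Step 11: ref 4 → FAULT (evict 1), frames=[3,4]
Step 12: ref 3 → HIT, frames=[3,4]
Step 13: ref 3 → HIT, frames=[3,4]
Step 14: ref 2 → FAULT (evict 3), frames=[2,4]
Total faults: 9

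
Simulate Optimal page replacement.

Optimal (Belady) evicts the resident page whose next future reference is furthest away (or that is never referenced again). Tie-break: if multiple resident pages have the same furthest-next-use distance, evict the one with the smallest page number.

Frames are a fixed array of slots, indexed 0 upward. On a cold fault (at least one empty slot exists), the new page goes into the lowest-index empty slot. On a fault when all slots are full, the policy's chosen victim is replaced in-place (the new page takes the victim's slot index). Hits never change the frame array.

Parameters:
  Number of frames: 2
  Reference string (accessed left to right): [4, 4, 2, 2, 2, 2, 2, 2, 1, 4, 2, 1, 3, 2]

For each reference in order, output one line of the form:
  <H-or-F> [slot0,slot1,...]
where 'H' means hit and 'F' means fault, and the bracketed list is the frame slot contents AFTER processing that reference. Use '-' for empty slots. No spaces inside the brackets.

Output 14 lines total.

F [4,-]
H [4,-]
F [4,2]
H [4,2]
H [4,2]
H [4,2]
H [4,2]
H [4,2]
F [4,1]
H [4,1]
F [2,1]
H [2,1]
F [2,3]
H [2,3]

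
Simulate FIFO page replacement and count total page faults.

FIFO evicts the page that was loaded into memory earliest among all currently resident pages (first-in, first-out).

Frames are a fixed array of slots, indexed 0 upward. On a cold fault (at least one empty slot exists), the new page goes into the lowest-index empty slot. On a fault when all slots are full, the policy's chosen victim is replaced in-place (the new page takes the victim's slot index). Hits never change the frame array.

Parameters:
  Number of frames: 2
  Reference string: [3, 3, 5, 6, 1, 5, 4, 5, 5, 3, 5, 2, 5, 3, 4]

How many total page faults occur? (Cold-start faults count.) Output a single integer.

Answer: 11

Derivation:
Step 0: ref 3 → FAULT, frames=[3,-]
Step 1: ref 3 → HIT, frames=[3,-]
Step 2: ref 5 → FAULT, frames=[3,5]
Step 3: ref 6 → FAULT (evict 3), frames=[6,5]
Step 4: ref 1 → FAULT (evict 5), frames=[6,1]
Step 5: ref 5 → FAULT (evict 6), frames=[5,1]
Step 6: ref 4 → FAULT (evict 1), frames=[5,4]
Step 7: ref 5 → HIT, frames=[5,4]
Step 8: ref 5 → HIT, frames=[5,4]
Step 9: ref 3 → FAULT (evict 5), frames=[3,4]
Step 10: ref 5 → FAULT (evict 4), frames=[3,5]
Step 11: ref 2 → FAULT (evict 3), frames=[2,5]
Step 12: ref 5 → HIT, frames=[2,5]
Step 13: ref 3 → FAULT (evict 5), frames=[2,3]
Step 14: ref 4 → FAULT (evict 2), frames=[4,3]
Total faults: 11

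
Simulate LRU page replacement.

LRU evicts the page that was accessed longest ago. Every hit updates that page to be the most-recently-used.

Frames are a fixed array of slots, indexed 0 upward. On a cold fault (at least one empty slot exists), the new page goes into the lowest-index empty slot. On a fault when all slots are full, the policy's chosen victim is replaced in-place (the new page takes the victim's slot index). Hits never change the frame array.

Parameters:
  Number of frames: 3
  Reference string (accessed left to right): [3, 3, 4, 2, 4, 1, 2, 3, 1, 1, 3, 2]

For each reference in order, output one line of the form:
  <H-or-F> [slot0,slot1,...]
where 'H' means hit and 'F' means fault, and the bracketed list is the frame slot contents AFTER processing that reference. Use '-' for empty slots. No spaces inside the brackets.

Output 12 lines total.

F [3,-,-]
H [3,-,-]
F [3,4,-]
F [3,4,2]
H [3,4,2]
F [1,4,2]
H [1,4,2]
F [1,3,2]
H [1,3,2]
H [1,3,2]
H [1,3,2]
H [1,3,2]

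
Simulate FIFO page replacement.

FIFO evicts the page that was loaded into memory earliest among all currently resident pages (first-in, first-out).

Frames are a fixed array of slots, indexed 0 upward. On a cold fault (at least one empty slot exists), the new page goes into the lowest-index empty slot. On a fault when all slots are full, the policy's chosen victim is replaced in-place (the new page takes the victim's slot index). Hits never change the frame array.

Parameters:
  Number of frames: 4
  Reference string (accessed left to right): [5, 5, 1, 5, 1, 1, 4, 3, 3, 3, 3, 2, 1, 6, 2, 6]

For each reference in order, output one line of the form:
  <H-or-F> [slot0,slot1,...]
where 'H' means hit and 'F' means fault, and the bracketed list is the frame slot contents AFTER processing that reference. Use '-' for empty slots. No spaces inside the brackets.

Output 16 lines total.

F [5,-,-,-]
H [5,-,-,-]
F [5,1,-,-]
H [5,1,-,-]
H [5,1,-,-]
H [5,1,-,-]
F [5,1,4,-]
F [5,1,4,3]
H [5,1,4,3]
H [5,1,4,3]
H [5,1,4,3]
F [2,1,4,3]
H [2,1,4,3]
F [2,6,4,3]
H [2,6,4,3]
H [2,6,4,3]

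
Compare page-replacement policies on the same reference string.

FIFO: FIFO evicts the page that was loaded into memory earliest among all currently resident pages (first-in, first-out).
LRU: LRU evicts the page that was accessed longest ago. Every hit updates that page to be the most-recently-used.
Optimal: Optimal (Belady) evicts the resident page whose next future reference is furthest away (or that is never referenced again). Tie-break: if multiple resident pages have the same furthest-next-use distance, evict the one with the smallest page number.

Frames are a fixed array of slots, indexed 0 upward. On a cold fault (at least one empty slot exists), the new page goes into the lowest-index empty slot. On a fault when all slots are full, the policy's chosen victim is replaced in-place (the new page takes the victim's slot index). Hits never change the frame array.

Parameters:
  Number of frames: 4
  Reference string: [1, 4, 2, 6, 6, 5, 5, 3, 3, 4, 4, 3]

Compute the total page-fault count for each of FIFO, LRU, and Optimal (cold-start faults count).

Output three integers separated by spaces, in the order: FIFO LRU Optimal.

--- FIFO ---
  step 0: ref 1 -> FAULT, frames=[1,-,-,-] (faults so far: 1)
  step 1: ref 4 -> FAULT, frames=[1,4,-,-] (faults so far: 2)
  step 2: ref 2 -> FAULT, frames=[1,4,2,-] (faults so far: 3)
  step 3: ref 6 -> FAULT, frames=[1,4,2,6] (faults so far: 4)
  step 4: ref 6 -> HIT, frames=[1,4,2,6] (faults so far: 4)
  step 5: ref 5 -> FAULT, evict 1, frames=[5,4,2,6] (faults so far: 5)
  step 6: ref 5 -> HIT, frames=[5,4,2,6] (faults so far: 5)
  step 7: ref 3 -> FAULT, evict 4, frames=[5,3,2,6] (faults so far: 6)
  step 8: ref 3 -> HIT, frames=[5,3,2,6] (faults so far: 6)
  step 9: ref 4 -> FAULT, evict 2, frames=[5,3,4,6] (faults so far: 7)
  step 10: ref 4 -> HIT, frames=[5,3,4,6] (faults so far: 7)
  step 11: ref 3 -> HIT, frames=[5,3,4,6] (faults so far: 7)
  FIFO total faults: 7
--- LRU ---
  step 0: ref 1 -> FAULT, frames=[1,-,-,-] (faults so far: 1)
  step 1: ref 4 -> FAULT, frames=[1,4,-,-] (faults so far: 2)
  step 2: ref 2 -> FAULT, frames=[1,4,2,-] (faults so far: 3)
  step 3: ref 6 -> FAULT, frames=[1,4,2,6] (faults so far: 4)
  step 4: ref 6 -> HIT, frames=[1,4,2,6] (faults so far: 4)
  step 5: ref 5 -> FAULT, evict 1, frames=[5,4,2,6] (faults so far: 5)
  step 6: ref 5 -> HIT, frames=[5,4,2,6] (faults so far: 5)
  step 7: ref 3 -> FAULT, evict 4, frames=[5,3,2,6] (faults so far: 6)
  step 8: ref 3 -> HIT, frames=[5,3,2,6] (faults so far: 6)
  step 9: ref 4 -> FAULT, evict 2, frames=[5,3,4,6] (faults so far: 7)
  step 10: ref 4 -> HIT, frames=[5,3,4,6] (faults so far: 7)
  step 11: ref 3 -> HIT, frames=[5,3,4,6] (faults so far: 7)
  LRU total faults: 7
--- Optimal ---
  step 0: ref 1 -> FAULT, frames=[1,-,-,-] (faults so far: 1)
  step 1: ref 4 -> FAULT, frames=[1,4,-,-] (faults so far: 2)
  step 2: ref 2 -> FAULT, frames=[1,4,2,-] (faults so far: 3)
  step 3: ref 6 -> FAULT, frames=[1,4,2,6] (faults so far: 4)
  step 4: ref 6 -> HIT, frames=[1,4,2,6] (faults so far: 4)
  step 5: ref 5 -> FAULT, evict 1, frames=[5,4,2,6] (faults so far: 5)
  step 6: ref 5 -> HIT, frames=[5,4,2,6] (faults so far: 5)
  step 7: ref 3 -> FAULT, evict 2, frames=[5,4,3,6] (faults so far: 6)
  step 8: ref 3 -> HIT, frames=[5,4,3,6] (faults so far: 6)
  step 9: ref 4 -> HIT, frames=[5,4,3,6] (faults so far: 6)
  step 10: ref 4 -> HIT, frames=[5,4,3,6] (faults so far: 6)
  step 11: ref 3 -> HIT, frames=[5,4,3,6] (faults so far: 6)
  Optimal total faults: 6

Answer: 7 7 6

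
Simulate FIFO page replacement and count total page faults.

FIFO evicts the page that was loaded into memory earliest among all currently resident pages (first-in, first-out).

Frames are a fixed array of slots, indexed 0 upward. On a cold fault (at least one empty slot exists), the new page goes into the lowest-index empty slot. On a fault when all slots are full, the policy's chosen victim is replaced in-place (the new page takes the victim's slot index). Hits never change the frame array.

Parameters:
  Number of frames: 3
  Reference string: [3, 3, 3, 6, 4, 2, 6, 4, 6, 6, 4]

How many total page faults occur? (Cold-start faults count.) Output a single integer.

Step 0: ref 3 → FAULT, frames=[3,-,-]
Step 1: ref 3 → HIT, frames=[3,-,-]
Step 2: ref 3 → HIT, frames=[3,-,-]
Step 3: ref 6 → FAULT, frames=[3,6,-]
Step 4: ref 4 → FAULT, frames=[3,6,4]
Step 5: ref 2 → FAULT (evict 3), frames=[2,6,4]
Step 6: ref 6 → HIT, frames=[2,6,4]
Step 7: ref 4 → HIT, frames=[2,6,4]
Step 8: ref 6 → HIT, frames=[2,6,4]
Step 9: ref 6 → HIT, frames=[2,6,4]
Step 10: ref 4 → HIT, frames=[2,6,4]
Total faults: 4

Answer: 4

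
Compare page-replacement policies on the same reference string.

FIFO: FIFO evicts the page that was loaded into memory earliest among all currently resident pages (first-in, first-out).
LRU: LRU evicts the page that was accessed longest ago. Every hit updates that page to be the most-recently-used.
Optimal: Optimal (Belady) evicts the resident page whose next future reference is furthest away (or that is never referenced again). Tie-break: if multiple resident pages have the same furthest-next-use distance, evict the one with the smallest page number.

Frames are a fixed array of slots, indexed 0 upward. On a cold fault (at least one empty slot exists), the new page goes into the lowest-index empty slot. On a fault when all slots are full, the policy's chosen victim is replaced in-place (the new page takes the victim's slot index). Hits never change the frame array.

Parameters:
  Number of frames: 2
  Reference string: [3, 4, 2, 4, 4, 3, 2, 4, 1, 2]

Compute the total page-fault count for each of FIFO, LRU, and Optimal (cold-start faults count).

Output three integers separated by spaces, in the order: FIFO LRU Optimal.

Answer: 7 8 6

Derivation:
--- FIFO ---
  step 0: ref 3 -> FAULT, frames=[3,-] (faults so far: 1)
  step 1: ref 4 -> FAULT, frames=[3,4] (faults so far: 2)
  step 2: ref 2 -> FAULT, evict 3, frames=[2,4] (faults so far: 3)
  step 3: ref 4 -> HIT, frames=[2,4] (faults so far: 3)
  step 4: ref 4 -> HIT, frames=[2,4] (faults so far: 3)
  step 5: ref 3 -> FAULT, evict 4, frames=[2,3] (faults so far: 4)
  step 6: ref 2 -> HIT, frames=[2,3] (faults so far: 4)
  step 7: ref 4 -> FAULT, evict 2, frames=[4,3] (faults so far: 5)
  step 8: ref 1 -> FAULT, evict 3, frames=[4,1] (faults so far: 6)
  step 9: ref 2 -> FAULT, evict 4, frames=[2,1] (faults so far: 7)
  FIFO total faults: 7
--- LRU ---
  step 0: ref 3 -> FAULT, frames=[3,-] (faults so far: 1)
  step 1: ref 4 -> FAULT, frames=[3,4] (faults so far: 2)
  step 2: ref 2 -> FAULT, evict 3, frames=[2,4] (faults so far: 3)
  step 3: ref 4 -> HIT, frames=[2,4] (faults so far: 3)
  step 4: ref 4 -> HIT, frames=[2,4] (faults so far: 3)
  step 5: ref 3 -> FAULT, evict 2, frames=[3,4] (faults so far: 4)
  step 6: ref 2 -> FAULT, evict 4, frames=[3,2] (faults so far: 5)
  step 7: ref 4 -> FAULT, evict 3, frames=[4,2] (faults so far: 6)
  step 8: ref 1 -> FAULT, evict 2, frames=[4,1] (faults so far: 7)
  step 9: ref 2 -> FAULT, evict 4, frames=[2,1] (faults so far: 8)
  LRU total faults: 8
--- Optimal ---
  step 0: ref 3 -> FAULT, frames=[3,-] (faults so far: 1)
  step 1: ref 4 -> FAULT, frames=[3,4] (faults so far: 2)
  step 2: ref 2 -> FAULT, evict 3, frames=[2,4] (faults so far: 3)
  step 3: ref 4 -> HIT, frames=[2,4] (faults so far: 3)
  step 4: ref 4 -> HIT, frames=[2,4] (faults so far: 3)
  step 5: ref 3 -> FAULT, evict 4, frames=[2,3] (faults so far: 4)
  step 6: ref 2 -> HIT, frames=[2,3] (faults so far: 4)
  step 7: ref 4 -> FAULT, evict 3, frames=[2,4] (faults so far: 5)
  step 8: ref 1 -> FAULT, evict 4, frames=[2,1] (faults so far: 6)
  step 9: ref 2 -> HIT, frames=[2,1] (faults so far: 6)
  Optimal total faults: 6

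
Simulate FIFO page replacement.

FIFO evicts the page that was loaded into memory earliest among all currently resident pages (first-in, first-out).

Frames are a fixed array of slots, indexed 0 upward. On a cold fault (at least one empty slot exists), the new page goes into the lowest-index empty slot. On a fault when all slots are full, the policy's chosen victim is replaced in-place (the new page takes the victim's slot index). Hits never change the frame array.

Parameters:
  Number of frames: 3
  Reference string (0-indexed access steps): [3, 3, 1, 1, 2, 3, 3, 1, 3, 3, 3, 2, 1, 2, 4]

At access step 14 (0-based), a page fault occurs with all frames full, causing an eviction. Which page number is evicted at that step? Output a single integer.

Step 0: ref 3 -> FAULT, frames=[3,-,-]
Step 1: ref 3 -> HIT, frames=[3,-,-]
Step 2: ref 1 -> FAULT, frames=[3,1,-]
Step 3: ref 1 -> HIT, frames=[3,1,-]
Step 4: ref 2 -> FAULT, frames=[3,1,2]
Step 5: ref 3 -> HIT, frames=[3,1,2]
Step 6: ref 3 -> HIT, frames=[3,1,2]
Step 7: ref 1 -> HIT, frames=[3,1,2]
Step 8: ref 3 -> HIT, frames=[3,1,2]
Step 9: ref 3 -> HIT, frames=[3,1,2]
Step 10: ref 3 -> HIT, frames=[3,1,2]
Step 11: ref 2 -> HIT, frames=[3,1,2]
Step 12: ref 1 -> HIT, frames=[3,1,2]
Step 13: ref 2 -> HIT, frames=[3,1,2]
Step 14: ref 4 -> FAULT, evict 3, frames=[4,1,2]
At step 14: evicted page 3

Answer: 3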